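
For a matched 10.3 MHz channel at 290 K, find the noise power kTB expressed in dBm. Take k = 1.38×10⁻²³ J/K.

−103.8 dBm

P_n = kTB = 1.38×10⁻²³ × 290 × 1.03×10⁷ = 4.12×10⁻¹⁴ W
In dBm: 10 log₁₀(4.12×10⁻¹⁴ / 10⁻³) = −103.8 dBm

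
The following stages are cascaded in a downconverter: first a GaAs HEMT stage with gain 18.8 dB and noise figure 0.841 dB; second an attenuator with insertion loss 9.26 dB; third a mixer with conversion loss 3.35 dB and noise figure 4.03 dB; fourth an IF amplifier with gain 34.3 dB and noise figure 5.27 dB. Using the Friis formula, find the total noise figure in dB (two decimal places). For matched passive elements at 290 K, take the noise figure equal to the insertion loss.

3.12 dB

Convert to linear (a loss of L dB is a gain of −L dB): F_i = 10^(NF_i/10), G_i = 10^(G_i,dB/10)
  Stage 1: F_1 = 10^(0.841/10) = 1.214, G_1 = 10^(18.8/10) = 75.86
  Stage 2: F_2 = 10^(9.26/10) = 8.433, G_2 = 10^(−9.26/10) = 0.1186
  Stage 3: F_3 = 10^(4.03/10) = 2.529, G_3 = 10^(−3.35/10) = 0.4624
  Stage 4: F_4 = 10^(5.27/10) = 3.365, G_4 = 10^(34.3/10) = 2692
Friis cascade:
  F = 1.214 + (8.433 − 1)/75.86 + (2.529 − 1)/8.995 + (3.365 − 1)/4.159 = 2.050
NF = 10 log₁₀(2.050) = 3.12 dB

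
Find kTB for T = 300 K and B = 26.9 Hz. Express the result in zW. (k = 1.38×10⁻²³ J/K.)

111 zW

P_n = kTB = 1.38×10⁻²³ × 300 × 2.69×10¹ = 1.11×10⁻¹⁹ W = 111 zW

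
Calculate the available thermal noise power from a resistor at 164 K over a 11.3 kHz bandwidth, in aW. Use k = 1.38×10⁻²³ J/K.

P_n = kTB = 1.38×10⁻²³ × 164 × 1.13×10⁴ = 2.56×10⁻¹⁷ W = 25.6 aW

25.6 aW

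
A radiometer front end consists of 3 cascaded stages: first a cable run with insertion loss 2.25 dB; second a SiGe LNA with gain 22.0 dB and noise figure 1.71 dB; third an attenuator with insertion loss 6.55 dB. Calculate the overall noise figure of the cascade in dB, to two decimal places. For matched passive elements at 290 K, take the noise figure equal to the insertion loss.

4.02 dB

Convert to linear (a loss of L dB is a gain of −L dB): F_i = 10^(NF_i/10), G_i = 10^(G_i,dB/10)
  Stage 1: F_1 = 10^(2.25/10) = 1.679, G_1 = 10^(−2.25/10) = 0.5957
  Stage 2: F_2 = 10^(1.71/10) = 1.483, G_2 = 10^(22.0/10) = 158.5
  Stage 3: F_3 = 10^(6.55/10) = 4.519, G_3 = 10^(−6.55/10) = 0.2213
Friis cascade:
  F = 1.679 + (1.483 − 1)/0.5957 + (4.519 − 1)/94.41 = 2.526
NF = 10 log₁₀(2.526) = 4.02 dB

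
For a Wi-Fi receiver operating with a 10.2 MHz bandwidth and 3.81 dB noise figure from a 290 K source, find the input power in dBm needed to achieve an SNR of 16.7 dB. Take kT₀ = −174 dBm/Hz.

Sensitivity = −174 + 10 log₁₀(B) + NF + SNR_min
= −174 + 70.09 + 3.81 + 16.7
= −83.40 dBm → −83.4 dBm

−83.4 dBm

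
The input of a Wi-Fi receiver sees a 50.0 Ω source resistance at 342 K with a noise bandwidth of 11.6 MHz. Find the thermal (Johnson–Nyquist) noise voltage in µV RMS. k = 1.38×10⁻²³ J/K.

3.31 µV

V_n = √(4kTRB)
4kTRB = 4 × 1.38×10⁻²³ × 342 × 5.00×10¹ × 1.16×10⁷ = 1.09×10⁻¹¹ V²
V_n = √(1.09×10⁻¹¹) = 3.31×10⁻⁶ V = 3.31 µV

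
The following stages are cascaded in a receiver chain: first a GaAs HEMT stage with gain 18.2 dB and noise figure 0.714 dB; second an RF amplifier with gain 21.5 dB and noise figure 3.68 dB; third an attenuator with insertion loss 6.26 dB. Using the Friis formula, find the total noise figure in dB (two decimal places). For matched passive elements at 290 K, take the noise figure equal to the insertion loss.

0.79 dB

Convert to linear (a loss of L dB is a gain of −L dB): F_i = 10^(NF_i/10), G_i = 10^(G_i,dB/10)
  Stage 1: F_1 = 10^(0.714/10) = 1.179, G_1 = 10^(18.2/10) = 66.07
  Stage 2: F_2 = 10^(3.68/10) = 2.333, G_2 = 10^(21.5/10) = 141.3
  Stage 3: F_3 = 10^(6.26/10) = 4.227, G_3 = 10^(−6.26/10) = 0.2366
Friis cascade:
  F = 1.179 + (2.333 − 1)/66.07 + (4.227 − 1)/9333 = 1.199
NF = 10 log₁₀(1.199) = 0.79 dB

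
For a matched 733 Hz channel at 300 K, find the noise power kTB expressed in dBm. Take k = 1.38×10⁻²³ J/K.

P_n = kTB = 1.38×10⁻²³ × 300 × 7.33×10² = 3.03×10⁻¹⁸ W
In dBm: 10 log₁₀(3.03×10⁻¹⁸ / 10⁻³) = −145.2 dBm

−145.2 dBm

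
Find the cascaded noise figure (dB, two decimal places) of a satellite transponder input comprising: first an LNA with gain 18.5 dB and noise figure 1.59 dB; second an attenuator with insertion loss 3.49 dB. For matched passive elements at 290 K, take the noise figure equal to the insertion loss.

1.64 dB

Convert to linear (a loss of L dB is a gain of −L dB): F_i = 10^(NF_i/10), G_i = 10^(G_i,dB/10)
  Stage 1: F_1 = 10^(1.59/10) = 1.442, G_1 = 10^(18.5/10) = 70.79
  Stage 2: F_2 = 10^(3.49/10) = 2.234, G_2 = 10^(−3.49/10) = 0.4477
Friis cascade:
  F = 1.442 + (2.234 − 1)/70.79 = 1.460
NF = 10 log₁₀(1.460) = 1.64 dB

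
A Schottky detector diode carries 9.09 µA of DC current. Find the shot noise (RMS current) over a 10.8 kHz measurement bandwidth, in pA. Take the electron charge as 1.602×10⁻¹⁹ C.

177 pA

I_n = √(2qI·B)
2qI·B = 2 × 1.602×10⁻¹⁹ × 9.09×10⁻⁶ × 1.08×10⁴ = 3.15×10⁻²⁰ A²
I_n = √(3.15×10⁻²⁰) = 1.77×10⁻¹⁰ A = 177 pA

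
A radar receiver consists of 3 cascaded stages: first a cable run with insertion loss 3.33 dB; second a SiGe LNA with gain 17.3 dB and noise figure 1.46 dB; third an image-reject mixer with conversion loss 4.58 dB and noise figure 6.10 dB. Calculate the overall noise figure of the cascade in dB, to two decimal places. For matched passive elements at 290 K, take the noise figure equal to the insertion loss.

4.96 dB

Convert to linear (a loss of L dB is a gain of −L dB): F_i = 10^(NF_i/10), G_i = 10^(G_i,dB/10)
  Stage 1: F_1 = 10^(3.33/10) = 2.153, G_1 = 10^(−3.33/10) = 0.4645
  Stage 2: F_2 = 10^(1.46/10) = 1.400, G_2 = 10^(17.3/10) = 53.70
  Stage 3: F_3 = 10^(6.10/10) = 4.074, G_3 = 10^(−4.58/10) = 0.3483
Friis cascade:
  F = 2.153 + (1.400 − 1)/0.4645 + (4.074 − 1)/24.95 = 3.136
NF = 10 log₁₀(3.136) = 4.96 dB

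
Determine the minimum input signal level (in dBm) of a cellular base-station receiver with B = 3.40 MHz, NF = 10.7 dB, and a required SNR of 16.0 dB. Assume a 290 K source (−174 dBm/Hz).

Sensitivity = −174 + 10 log₁₀(B) + NF + SNR_min
= −174 + 65.31 + 10.7 + 16.0
= −81.99 dBm → −82.0 dBm

−82.0 dBm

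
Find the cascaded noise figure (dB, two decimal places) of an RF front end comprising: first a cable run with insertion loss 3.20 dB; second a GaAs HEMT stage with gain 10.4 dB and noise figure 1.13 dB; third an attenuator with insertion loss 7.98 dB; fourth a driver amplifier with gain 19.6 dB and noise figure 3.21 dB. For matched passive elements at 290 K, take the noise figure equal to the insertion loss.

Convert to linear (a loss of L dB is a gain of −L dB): F_i = 10^(NF_i/10), G_i = 10^(G_i,dB/10)
  Stage 1: F_1 = 10^(3.20/10) = 2.089, G_1 = 10^(−3.20/10) = 0.4786
  Stage 2: F_2 = 10^(1.13/10) = 1.297, G_2 = 10^(10.4/10) = 10.96
  Stage 3: F_3 = 10^(7.98/10) = 6.281, G_3 = 10^(−7.98/10) = 0.1592
  Stage 4: F_4 = 10^(3.21/10) = 2.094, G_4 = 10^(19.6/10) = 91.20
Friis cascade:
  F = 2.089 + (1.297 − 1)/0.4786 + (6.281 − 1)/5.248 + (2.094 − 1)/0.8356 = 5.026
NF = 10 log₁₀(5.026) = 7.01 dB

7.01 dB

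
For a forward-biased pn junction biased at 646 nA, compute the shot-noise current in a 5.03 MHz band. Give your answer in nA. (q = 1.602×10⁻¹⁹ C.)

I_n = √(2qI·B)
2qI·B = 2 × 1.602×10⁻¹⁹ × 6.46×10⁻⁷ × 5.03×10⁶ = 1.04×10⁻¹⁸ A²
I_n = √(1.04×10⁻¹⁸) = 1.02×10⁻⁹ A = 1.02 nA

1.02 nA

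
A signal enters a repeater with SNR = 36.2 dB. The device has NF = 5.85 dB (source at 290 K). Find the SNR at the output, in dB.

By definition F = SNR_in/SNR_out, so in dB: SNR_out = SNR_in − NF
SNR_out = 36.2 − 5.85 = 30.35 dB

30.35 dB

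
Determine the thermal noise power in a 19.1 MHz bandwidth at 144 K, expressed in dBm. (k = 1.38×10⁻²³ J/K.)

P_n = kTB = 1.38×10⁻²³ × 144 × 1.91×10⁷ = 3.80×10⁻¹⁴ W
In dBm: 10 log₁₀(3.80×10⁻¹⁴ / 10⁻³) = −104.2 dBm

−104.2 dBm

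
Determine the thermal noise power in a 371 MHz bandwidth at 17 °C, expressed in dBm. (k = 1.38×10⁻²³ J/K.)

−88.3 dBm

T = 17 °C + 273.15 = 290.15 K
P_n = kTB = 1.38×10⁻²³ × 290.15 × 3.71×10⁸ = 1.49×10⁻¹² W
In dBm: 10 log₁₀(1.49×10⁻¹² / 10⁻³) = −88.3 dBm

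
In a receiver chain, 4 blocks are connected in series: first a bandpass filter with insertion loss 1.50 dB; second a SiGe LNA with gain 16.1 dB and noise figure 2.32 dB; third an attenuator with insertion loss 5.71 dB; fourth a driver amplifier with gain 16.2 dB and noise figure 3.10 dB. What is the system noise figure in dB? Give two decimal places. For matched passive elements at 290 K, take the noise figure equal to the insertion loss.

Convert to linear (a loss of L dB is a gain of −L dB): F_i = 10^(NF_i/10), G_i = 10^(G_i,dB/10)
  Stage 1: F_1 = 10^(1.50/10) = 1.413, G_1 = 10^(−1.50/10) = 0.7079
  Stage 2: F_2 = 10^(2.32/10) = 1.706, G_2 = 10^(16.1/10) = 40.74
  Stage 3: F_3 = 10^(5.71/10) = 3.724, G_3 = 10^(−5.71/10) = 0.2685
  Stage 4: F_4 = 10^(3.10/10) = 2.042, G_4 = 10^(16.2/10) = 41.69
Friis cascade:
  F = 1.413 + (1.706 − 1)/0.7079 + (3.724 − 1)/28.84 + (2.042 − 1)/7.745 = 2.639
NF = 10 log₁₀(2.639) = 4.21 dB

4.21 dB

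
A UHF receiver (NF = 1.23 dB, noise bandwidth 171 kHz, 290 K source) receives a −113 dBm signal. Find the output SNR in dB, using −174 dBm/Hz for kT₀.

7.4 dB

Noise floor: N = −174 + 10 log₁₀(B) + NF
10 log₁₀(1.71×10⁵) = 52.33 dB
N = −174 + 52.33 + 1.23 = −120.44 dBm
SNR = P_sig − N = −113 − (−120.44) = 7.44 dB → 7.4 dB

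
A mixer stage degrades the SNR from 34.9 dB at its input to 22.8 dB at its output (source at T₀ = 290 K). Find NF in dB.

12.1 dB

NF (dB) = SNR_in(dB) − SNR_out(dB) when the source is at T₀
NF = 34.9 − 22.8 = 12.1 dB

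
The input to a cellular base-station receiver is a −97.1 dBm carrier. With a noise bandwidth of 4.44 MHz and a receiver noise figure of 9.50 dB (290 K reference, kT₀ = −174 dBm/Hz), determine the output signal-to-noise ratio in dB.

0.9 dB

Noise floor: N = −174 + 10 log₁₀(B) + NF
10 log₁₀(4.44×10⁶) = 66.47 dB
N = −174 + 66.47 + 9.50 = −98.03 dBm
SNR = P_sig − N = −97.1 − (−98.03) = 0.93 dB → 0.9 dB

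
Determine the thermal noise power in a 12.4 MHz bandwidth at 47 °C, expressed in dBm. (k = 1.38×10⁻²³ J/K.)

T = 47 °C + 273.15 = 320.15 K
P_n = kTB = 1.38×10⁻²³ × 320.15 × 1.24×10⁷ = 5.48×10⁻¹⁴ W
In dBm: 10 log₁₀(5.48×10⁻¹⁴ / 10⁻³) = −102.6 dBm

−102.6 dBm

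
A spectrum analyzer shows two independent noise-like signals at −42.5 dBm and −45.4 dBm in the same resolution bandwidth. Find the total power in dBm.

Convert to linear, add, convert back:
P₁ = 5.62×10⁻⁸ W, P₂ = 2.88×10⁻⁸ W
P_tot = 8.51×10⁻⁸ W → 10 log₁₀(P_tot / 10⁻³) = −40.7 dBm

−40.7 dBm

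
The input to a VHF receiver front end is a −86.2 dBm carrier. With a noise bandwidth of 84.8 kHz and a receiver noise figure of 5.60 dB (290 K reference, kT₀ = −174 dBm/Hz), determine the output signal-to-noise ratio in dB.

Noise floor: N = −174 + 10 log₁₀(B) + NF
10 log₁₀(8.48×10⁴) = 49.28 dB
N = −174 + 49.28 + 5.60 = −119.12 dBm
SNR = P_sig − N = −86.2 − (−119.12) = 32.92 dB → 32.9 dB

32.9 dB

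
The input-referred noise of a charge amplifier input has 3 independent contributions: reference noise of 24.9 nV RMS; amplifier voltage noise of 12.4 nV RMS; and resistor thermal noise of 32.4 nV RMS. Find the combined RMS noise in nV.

42.7 nV

Uncorrelated sources add in power (mean-square): V_tot = √(ΣV_i²)
V_tot = √[(2.49×10⁻⁸)² + (1.24×10⁻⁸)² + (3.24×10⁻⁸)²] = 4.27×10⁻⁸ V = 42.7 nV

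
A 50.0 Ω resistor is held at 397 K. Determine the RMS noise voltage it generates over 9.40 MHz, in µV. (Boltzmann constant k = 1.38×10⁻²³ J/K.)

V_n = √(4kTRB)
4kTRB = 4 × 1.38×10⁻²³ × 397 × 5.00×10¹ × 9.40×10⁶ = 1.03×10⁻¹¹ V²
V_n = √(1.03×10⁻¹¹) = 3.21×10⁻⁶ V = 3.21 µV

3.21 µV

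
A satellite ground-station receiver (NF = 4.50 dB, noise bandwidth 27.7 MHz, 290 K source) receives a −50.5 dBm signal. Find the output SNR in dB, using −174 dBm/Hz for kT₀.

44.6 dB

Noise floor: N = −174 + 10 log₁₀(B) + NF
10 log₁₀(2.77×10⁷) = 74.42 dB
N = −174 + 74.42 + 4.50 = −95.08 dBm
SNR = P_sig − N = −50.5 − (−95.08) = 44.58 dB → 44.6 dB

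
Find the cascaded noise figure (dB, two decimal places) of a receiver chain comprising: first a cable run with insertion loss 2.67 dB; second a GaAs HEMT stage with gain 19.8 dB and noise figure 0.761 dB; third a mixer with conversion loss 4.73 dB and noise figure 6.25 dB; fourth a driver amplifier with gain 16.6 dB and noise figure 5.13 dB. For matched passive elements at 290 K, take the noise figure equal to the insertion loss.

3.79 dB

Convert to linear (a loss of L dB is a gain of −L dB): F_i = 10^(NF_i/10), G_i = 10^(G_i,dB/10)
  Stage 1: F_1 = 10^(2.67/10) = 1.849, G_1 = 10^(−2.67/10) = 0.5408
  Stage 2: F_2 = 10^(0.761/10) = 1.192, G_2 = 10^(19.8/10) = 95.50
  Stage 3: F_3 = 10^(6.25/10) = 4.217, G_3 = 10^(−4.73/10) = 0.3365
  Stage 4: F_4 = 10^(5.13/10) = 3.258, G_4 = 10^(16.6/10) = 45.71
Friis cascade:
  F = 1.849 + (1.192 − 1)/0.5408 + (4.217 − 1)/51.64 + (3.258 − 1)/17.38 = 2.396
NF = 10 log₁₀(2.396) = 3.79 dB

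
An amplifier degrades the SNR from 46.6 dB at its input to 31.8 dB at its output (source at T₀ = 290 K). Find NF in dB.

NF (dB) = SNR_in(dB) − SNR_out(dB) when the source is at T₀
NF = 46.6 − 31.8 = 14.8 dB

14.8 dB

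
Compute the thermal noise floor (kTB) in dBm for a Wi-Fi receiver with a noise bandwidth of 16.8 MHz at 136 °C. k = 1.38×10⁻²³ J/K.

−100.2 dBm

T = 136 °C + 273.15 = 409.15 K
P_n = kTB = 1.38×10⁻²³ × 409.15 × 1.68×10⁷ = 9.49×10⁻¹⁴ W
In dBm: 10 log₁₀(9.49×10⁻¹⁴ / 10⁻³) = −100.2 dBm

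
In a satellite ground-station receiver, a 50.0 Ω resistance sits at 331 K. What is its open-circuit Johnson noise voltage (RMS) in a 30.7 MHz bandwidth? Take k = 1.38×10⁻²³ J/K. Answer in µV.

5.30 µV

V_n = √(4kTRB)
4kTRB = 4 × 1.38×10⁻²³ × 331 × 5.00×10¹ × 3.07×10⁷ = 2.80×10⁻¹¹ V²
V_n = √(2.80×10⁻¹¹) = 5.30×10⁻⁶ V = 5.30 µV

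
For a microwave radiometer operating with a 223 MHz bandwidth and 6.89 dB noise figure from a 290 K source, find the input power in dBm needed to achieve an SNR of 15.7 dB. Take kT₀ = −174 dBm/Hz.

−67.9 dBm

Sensitivity = −174 + 10 log₁₀(B) + NF + SNR_min
= −174 + 83.48 + 6.89 + 15.7
= −67.93 dBm → −67.9 dBm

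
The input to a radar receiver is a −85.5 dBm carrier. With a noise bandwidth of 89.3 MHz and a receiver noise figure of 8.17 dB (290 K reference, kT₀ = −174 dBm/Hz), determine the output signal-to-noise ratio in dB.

0.8 dB

Noise floor: N = −174 + 10 log₁₀(B) + NF
10 log₁₀(8.93×10⁷) = 79.51 dB
N = −174 + 79.51 + 8.17 = −86.32 dBm
SNR = P_sig − N = −85.5 − (−86.32) = 0.82 dB → 0.8 dB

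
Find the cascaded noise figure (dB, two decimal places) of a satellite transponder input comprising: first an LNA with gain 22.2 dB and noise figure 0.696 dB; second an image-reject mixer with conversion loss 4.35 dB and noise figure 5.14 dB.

0.75 dB

Convert to linear (a loss of L dB is a gain of −L dB): F_i = 10^(NF_i/10), G_i = 10^(G_i,dB/10)
  Stage 1: F_1 = 10^(0.696/10) = 1.174, G_1 = 10^(22.2/10) = 166.0
  Stage 2: F_2 = 10^(5.14/10) = 3.266, G_2 = 10^(−4.35/10) = 0.3673
Friis cascade:
  F = 1.174 + (3.266 − 1)/166.0 = 1.187
NF = 10 log₁₀(1.187) = 0.75 dB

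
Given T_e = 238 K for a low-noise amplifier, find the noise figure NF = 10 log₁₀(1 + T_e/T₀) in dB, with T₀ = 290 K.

F = 1 + T_e/T₀ = 1 + 238/290 = 1.82069
NF = 10 log₁₀(1.82069) = 2.60 dB

2.60 dB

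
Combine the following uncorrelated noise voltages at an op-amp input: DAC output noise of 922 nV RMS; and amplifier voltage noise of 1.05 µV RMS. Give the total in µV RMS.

1.40 µV

Uncorrelated sources add in power (mean-square): V_tot = √(ΣV_i²)
V_tot = √[(9.22×10⁻⁷)² + (1.05×10⁻⁶)²] = 1.40×10⁻⁶ V = 1.40 µV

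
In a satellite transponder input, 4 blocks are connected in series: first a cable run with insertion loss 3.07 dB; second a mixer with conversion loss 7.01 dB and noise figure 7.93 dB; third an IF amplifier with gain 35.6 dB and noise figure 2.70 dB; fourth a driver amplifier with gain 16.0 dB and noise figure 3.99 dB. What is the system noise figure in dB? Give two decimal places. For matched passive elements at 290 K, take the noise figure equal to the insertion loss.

Convert to linear (a loss of L dB is a gain of −L dB): F_i = 10^(NF_i/10), G_i = 10^(G_i,dB/10)
  Stage 1: F_1 = 10^(3.07/10) = 2.028, G_1 = 10^(−3.07/10) = 0.4932
  Stage 2: F_2 = 10^(7.93/10) = 6.209, G_2 = 10^(−7.01/10) = 0.1991
  Stage 3: F_3 = 10^(2.70/10) = 1.862, G_3 = 10^(35.6/10) = 3631
  Stage 4: F_4 = 10^(3.99/10) = 2.506, G_4 = 10^(16.0/10) = 39.81
Friis cascade:
  F = 2.028 + (6.209 − 1)/0.4932 + (1.862 − 1)/0.09817 + (2.506 − 1)/356.5 = 21.37
NF = 10 log₁₀(21.37) = 13.30 dB

13.30 dB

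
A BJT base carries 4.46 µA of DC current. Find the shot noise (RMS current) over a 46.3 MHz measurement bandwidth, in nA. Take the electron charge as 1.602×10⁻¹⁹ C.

I_n = √(2qI·B)
2qI·B = 2 × 1.602×10⁻¹⁹ × 4.46×10⁻⁶ × 4.63×10⁷ = 6.62×10⁻¹⁷ A²
I_n = √(6.62×10⁻¹⁷) = 8.13×10⁻⁹ A = 8.13 nA

8.13 nA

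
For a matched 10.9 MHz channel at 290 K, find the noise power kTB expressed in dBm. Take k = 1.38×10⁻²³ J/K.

P_n = kTB = 1.38×10⁻²³ × 290 × 1.09×10⁷ = 4.36×10⁻¹⁴ W
In dBm: 10 log₁₀(4.36×10⁻¹⁴ / 10⁻³) = −103.6 dBm

−103.6 dBm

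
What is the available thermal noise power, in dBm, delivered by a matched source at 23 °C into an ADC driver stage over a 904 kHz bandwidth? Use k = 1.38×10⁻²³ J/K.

T = 23 °C + 273.15 = 296.15 K
P_n = kTB = 1.38×10⁻²³ × 296.15 × 9.04×10⁵ = 3.69×10⁻¹⁵ W
In dBm: 10 log₁₀(3.69×10⁻¹⁵ / 10⁻³) = −114.3 dBm

−114.3 dBm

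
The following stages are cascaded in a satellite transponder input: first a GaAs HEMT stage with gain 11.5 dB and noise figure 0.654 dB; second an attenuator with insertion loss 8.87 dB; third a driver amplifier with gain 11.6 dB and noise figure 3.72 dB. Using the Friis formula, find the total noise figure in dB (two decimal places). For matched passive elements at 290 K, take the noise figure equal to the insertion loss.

3.76 dB

Convert to linear (a loss of L dB is a gain of −L dB): F_i = 10^(NF_i/10), G_i = 10^(G_i,dB/10)
  Stage 1: F_1 = 10^(0.654/10) = 1.163, G_1 = 10^(11.5/10) = 14.13
  Stage 2: F_2 = 10^(8.87/10) = 7.709, G_2 = 10^(−8.87/10) = 0.1297
  Stage 3: F_3 = 10^(3.72/10) = 2.355, G_3 = 10^(11.6/10) = 14.45
Friis cascade:
  F = 1.163 + (7.709 − 1)/14.13 + (2.355 − 1)/1.832 = 2.377
NF = 10 log₁₀(2.377) = 3.76 dB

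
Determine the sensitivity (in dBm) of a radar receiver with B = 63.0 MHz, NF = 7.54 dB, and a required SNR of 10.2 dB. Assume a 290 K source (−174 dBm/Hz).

−78.3 dBm

Sensitivity = −174 + 10 log₁₀(B) + NF + SNR_min
= −174 + 77.99 + 7.54 + 10.2
= −78.27 dBm → −78.3 dBm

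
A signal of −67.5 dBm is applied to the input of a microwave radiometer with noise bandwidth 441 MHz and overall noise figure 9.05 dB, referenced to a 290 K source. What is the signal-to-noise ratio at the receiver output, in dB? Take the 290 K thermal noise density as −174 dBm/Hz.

11.0 dB

Noise floor: N = −174 + 10 log₁₀(B) + NF
10 log₁₀(4.41×10⁸) = 86.44 dB
N = −174 + 86.44 + 9.05 = −78.51 dBm
SNR = P_sig − N = −67.5 − (−78.51) = 11.01 dB → 11.0 dB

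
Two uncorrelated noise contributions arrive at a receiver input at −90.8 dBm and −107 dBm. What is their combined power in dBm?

Convert to linear, add, convert back:
P₁ = 8.32×10⁻¹³ W, P₂ = 2.00×10⁻¹⁴ W
P_tot = 8.52×10⁻¹³ W → 10 log₁₀(P_tot / 10⁻³) = −90.7 dBm

−90.7 dBm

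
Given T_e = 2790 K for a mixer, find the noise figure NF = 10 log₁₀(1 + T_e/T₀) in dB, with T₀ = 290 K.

10.26 dB

F = 1 + T_e/T₀ = 1 + 2790/290 = 10.6207
NF = 10 log₁₀(10.6207) = 10.26 dB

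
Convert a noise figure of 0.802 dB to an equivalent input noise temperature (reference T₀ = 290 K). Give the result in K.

F = 10^(0.802/10) = 1.20282
T_e = (F − 1)·T₀ = (1.20282 − 1) × 290 = 58.8 K

58.8 K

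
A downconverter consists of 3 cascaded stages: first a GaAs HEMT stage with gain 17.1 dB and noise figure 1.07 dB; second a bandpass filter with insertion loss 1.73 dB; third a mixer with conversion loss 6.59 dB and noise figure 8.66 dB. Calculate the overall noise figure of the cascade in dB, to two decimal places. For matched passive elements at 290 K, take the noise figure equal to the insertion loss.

Convert to linear (a loss of L dB is a gain of −L dB): F_i = 10^(NF_i/10), G_i = 10^(G_i,dB/10)
  Stage 1: F_1 = 10^(1.07/10) = 1.279, G_1 = 10^(17.1/10) = 51.29
  Stage 2: F_2 = 10^(1.73/10) = 1.489, G_2 = 10^(−1.73/10) = 0.6714
  Stage 3: F_3 = 10^(8.66/10) = 7.345, G_3 = 10^(−6.59/10) = 0.2193
Friis cascade:
  F = 1.279 + (1.489 − 1)/51.29 + (7.345 − 1)/34.43 = 1.473
NF = 10 log₁₀(1.473) = 1.68 dB

1.68 dB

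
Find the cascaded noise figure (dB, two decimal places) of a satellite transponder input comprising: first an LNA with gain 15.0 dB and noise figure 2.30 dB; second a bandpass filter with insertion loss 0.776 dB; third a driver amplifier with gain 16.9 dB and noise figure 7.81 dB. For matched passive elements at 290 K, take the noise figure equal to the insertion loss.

Convert to linear (a loss of L dB is a gain of −L dB): F_i = 10^(NF_i/10), G_i = 10^(G_i,dB/10)
  Stage 1: F_1 = 10^(2.30/10) = 1.698, G_1 = 10^(15.0/10) = 31.62
  Stage 2: F_2 = 10^(0.776/10) = 1.196, G_2 = 10^(−0.776/10) = 0.8364
  Stage 3: F_3 = 10^(7.81/10) = 6.039, G_3 = 10^(16.9/10) = 48.98
Friis cascade:
  F = 1.698 + (1.196 − 1)/31.62 + (6.039 − 1)/26.45 = 1.895
NF = 10 log₁₀(1.895) = 2.78 dB

2.78 dB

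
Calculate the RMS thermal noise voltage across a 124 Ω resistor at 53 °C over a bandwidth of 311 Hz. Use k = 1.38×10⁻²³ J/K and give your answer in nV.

T = 53 °C + 273.15 = 326.15 K
V_n = √(4kTRB)
4kTRB = 4 × 1.38×10⁻²³ × 326.15 × 1.24×10² × 3.11×10² = 6.94×10⁻¹⁶ V²
V_n = √(6.94×10⁻¹⁶) = 2.63×10⁻⁸ V = 26.3 nV

26.3 nV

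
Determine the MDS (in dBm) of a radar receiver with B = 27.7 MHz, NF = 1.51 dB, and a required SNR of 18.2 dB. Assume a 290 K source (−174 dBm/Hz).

−79.9 dBm

Sensitivity = −174 + 10 log₁₀(B) + NF + SNR_min
= −174 + 74.42 + 1.51 + 18.2
= −79.87 dBm → −79.9 dBm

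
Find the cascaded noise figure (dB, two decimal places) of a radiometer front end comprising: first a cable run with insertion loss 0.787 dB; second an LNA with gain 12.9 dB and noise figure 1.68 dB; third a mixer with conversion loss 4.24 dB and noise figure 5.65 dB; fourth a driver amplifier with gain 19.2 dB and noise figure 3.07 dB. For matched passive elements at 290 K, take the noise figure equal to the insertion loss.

3.22 dB

Convert to linear (a loss of L dB is a gain of −L dB): F_i = 10^(NF_i/10), G_i = 10^(G_i,dB/10)
  Stage 1: F_1 = 10^(0.787/10) = 1.199, G_1 = 10^(−0.787/10) = 0.8343
  Stage 2: F_2 = 10^(1.68/10) = 1.472, G_2 = 10^(12.9/10) = 19.50
  Stage 3: F_3 = 10^(5.65/10) = 3.673, G_3 = 10^(−4.24/10) = 0.3767
  Stage 4: F_4 = 10^(3.07/10) = 2.028, G_4 = 10^(19.2/10) = 83.18
Friis cascade:
  F = 1.199 + (1.472 − 1)/0.8343 + (3.673 − 1)/16.27 + (2.028 − 1)/6.128 = 2.097
NF = 10 log₁₀(2.097) = 3.22 dB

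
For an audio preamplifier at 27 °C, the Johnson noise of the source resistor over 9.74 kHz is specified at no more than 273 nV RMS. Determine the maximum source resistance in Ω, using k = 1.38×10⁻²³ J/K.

462 Ω

T = 27 °C + 273.15 = 300.15 K
Johnson–Nyquist: V_n = √(4kTRB) ⇒ R = V_n² / (4kTB)
4kTB = 4 × 1.38×10⁻²³ × 300.15 × 9.74×10³ = 1.61×10⁻¹⁶
R = (2.73×10⁻⁷)² / 1.61×10⁻¹⁶ = 4.62×10² Ω = 462 Ω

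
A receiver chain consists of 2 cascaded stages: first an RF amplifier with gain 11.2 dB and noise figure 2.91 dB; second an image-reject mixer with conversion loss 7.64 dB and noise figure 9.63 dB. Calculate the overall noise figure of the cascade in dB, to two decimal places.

4.11 dB

Convert to linear (a loss of L dB is a gain of −L dB): F_i = 10^(NF_i/10), G_i = 10^(G_i,dB/10)
  Stage 1: F_1 = 10^(2.91/10) = 1.954, G_1 = 10^(11.2/10) = 13.18
  Stage 2: F_2 = 10^(9.63/10) = 9.183, G_2 = 10^(−7.64/10) = 0.1722
Friis cascade:
  F = 1.954 + (9.183 − 1)/13.18 = 2.575
NF = 10 log₁₀(2.575) = 4.11 dB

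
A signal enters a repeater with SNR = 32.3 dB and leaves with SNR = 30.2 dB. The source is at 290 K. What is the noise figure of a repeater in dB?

NF (dB) = SNR_in(dB) − SNR_out(dB) when the source is at T₀
NF = 32.3 − 30.2 = 2.1 dB

2.1 dB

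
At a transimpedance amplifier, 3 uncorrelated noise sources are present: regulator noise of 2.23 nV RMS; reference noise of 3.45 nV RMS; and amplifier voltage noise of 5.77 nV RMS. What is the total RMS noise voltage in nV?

Uncorrelated sources add in power (mean-square): V_tot = √(ΣV_i²)
V_tot = √[(2.23×10⁻⁹)² + (3.45×10⁻⁹)² + (5.77×10⁻⁹)²] = 7.08×10⁻⁹ V = 7.08 nV

7.08 nV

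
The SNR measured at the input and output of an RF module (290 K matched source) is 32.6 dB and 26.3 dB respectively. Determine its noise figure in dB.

6.3 dB

NF (dB) = SNR_in(dB) − SNR_out(dB) when the source is at T₀
NF = 32.6 − 26.3 = 6.3 dB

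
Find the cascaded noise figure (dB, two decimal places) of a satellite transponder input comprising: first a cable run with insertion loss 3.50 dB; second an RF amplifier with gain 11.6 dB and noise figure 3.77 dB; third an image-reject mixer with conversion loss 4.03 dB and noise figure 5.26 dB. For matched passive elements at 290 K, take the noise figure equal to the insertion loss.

7.56 dB

Convert to linear (a loss of L dB is a gain of −L dB): F_i = 10^(NF_i/10), G_i = 10^(G_i,dB/10)
  Stage 1: F_1 = 10^(3.50/10) = 2.239, G_1 = 10^(−3.50/10) = 0.4467
  Stage 2: F_2 = 10^(3.77/10) = 2.382, G_2 = 10^(11.6/10) = 14.45
  Stage 3: F_3 = 10^(5.26/10) = 3.357, G_3 = 10^(−4.03/10) = 0.3954
Friis cascade:
  F = 2.239 + (2.382 − 1)/0.4467 + (3.357 − 1)/6.457 = 5.698
NF = 10 log₁₀(5.698) = 7.56 dB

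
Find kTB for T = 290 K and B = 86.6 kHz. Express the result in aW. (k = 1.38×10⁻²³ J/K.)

P_n = kTB = 1.38×10⁻²³ × 290 × 8.66×10⁴ = 3.47×10⁻¹⁶ W = 347 aW

347 aW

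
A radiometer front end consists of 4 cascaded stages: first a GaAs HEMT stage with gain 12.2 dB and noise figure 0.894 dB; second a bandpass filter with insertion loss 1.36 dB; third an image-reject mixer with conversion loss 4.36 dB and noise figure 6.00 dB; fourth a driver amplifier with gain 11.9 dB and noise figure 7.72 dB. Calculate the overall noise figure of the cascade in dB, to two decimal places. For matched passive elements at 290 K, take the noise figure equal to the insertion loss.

Convert to linear (a loss of L dB is a gain of −L dB): F_i = 10^(NF_i/10), G_i = 10^(G_i,dB/10)
  Stage 1: F_1 = 10^(0.894/10) = 1.229, G_1 = 10^(12.2/10) = 16.60
  Stage 2: F_2 = 10^(1.36/10) = 1.368, G_2 = 10^(−1.36/10) = 0.7311
  Stage 3: F_3 = 10^(6.00/10) = 3.981, G_3 = 10^(−4.36/10) = 0.3664
  Stage 4: F_4 = 10^(7.72/10) = 5.916, G_4 = 10^(11.9/10) = 15.49
Friis cascade:
  F = 1.229 + (1.368 − 1)/16.60 + (3.981 − 1)/12.13 + (5.916 − 1)/4.446 = 2.602
NF = 10 log₁₀(2.602) = 4.15 dB

4.15 dB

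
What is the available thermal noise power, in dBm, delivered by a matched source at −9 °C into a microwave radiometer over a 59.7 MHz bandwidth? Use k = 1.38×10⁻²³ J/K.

−96.6 dBm

T = −9 °C + 273.15 = 264.15 K
P_n = kTB = 1.38×10⁻²³ × 264.15 × 5.97×10⁷ = 2.18×10⁻¹³ W
In dBm: 10 log₁₀(2.18×10⁻¹³ / 10⁻³) = −96.6 dBm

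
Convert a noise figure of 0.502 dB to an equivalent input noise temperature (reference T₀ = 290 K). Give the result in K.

35.5 K

F = 10^(0.502/10) = 1.12254
T_e = (F − 1)·T₀ = (1.12254 − 1) × 290 = 35.5 K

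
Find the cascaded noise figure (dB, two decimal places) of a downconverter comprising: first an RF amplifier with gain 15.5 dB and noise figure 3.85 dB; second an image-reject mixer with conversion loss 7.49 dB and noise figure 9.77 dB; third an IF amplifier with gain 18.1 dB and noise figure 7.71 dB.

5.37 dB

Convert to linear (a loss of L dB is a gain of −L dB): F_i = 10^(NF_i/10), G_i = 10^(G_i,dB/10)
  Stage 1: F_1 = 10^(3.85/10) = 2.427, G_1 = 10^(15.5/10) = 35.48
  Stage 2: F_2 = 10^(9.77/10) = 9.484, G_2 = 10^(−7.49/10) = 0.1782
  Stage 3: F_3 = 10^(7.71/10) = 5.902, G_3 = 10^(18.1/10) = 64.57
Friis cascade:
  F = 2.427 + (9.484 − 1)/35.48 + (5.902 − 1)/6.324 = 3.441
NF = 10 log₁₀(3.441) = 5.37 dB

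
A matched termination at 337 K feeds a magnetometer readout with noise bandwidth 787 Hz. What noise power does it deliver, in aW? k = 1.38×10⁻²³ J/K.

3.66 aW

P_n = kTB = 1.38×10⁻²³ × 337 × 7.87×10² = 3.66×10⁻¹⁸ W = 3.66 aW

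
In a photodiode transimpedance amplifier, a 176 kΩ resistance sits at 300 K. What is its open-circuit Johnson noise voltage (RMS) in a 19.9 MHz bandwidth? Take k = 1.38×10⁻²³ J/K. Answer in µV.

241 µV

V_n = √(4kTRB)
4kTRB = 4 × 1.38×10⁻²³ × 300 × 1.76×10⁵ × 1.99×10⁷ = 5.80×10⁻⁸ V²
V_n = √(5.80×10⁻⁸) = 2.41×10⁻⁴ V = 241 µV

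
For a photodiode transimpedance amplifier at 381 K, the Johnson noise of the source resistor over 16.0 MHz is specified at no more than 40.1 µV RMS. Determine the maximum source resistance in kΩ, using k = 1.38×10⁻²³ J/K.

Johnson–Nyquist: V_n = √(4kTRB) ⇒ R = V_n² / (4kTB)
4kTB = 4 × 1.38×10⁻²³ × 381 × 1.60×10⁷ = 3.36×10⁻¹³
R = (4.01×10⁻⁵)² / 3.36×10⁻¹³ = 4.78×10³ Ω = 4.78 kΩ

4.78 kΩ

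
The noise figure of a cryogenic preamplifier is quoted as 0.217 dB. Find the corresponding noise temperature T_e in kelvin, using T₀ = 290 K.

14.9 K

F = 10^(0.217/10) = 1.05124
T_e = (F − 1)·T₀ = (1.05124 − 1) × 290 = 14.9 K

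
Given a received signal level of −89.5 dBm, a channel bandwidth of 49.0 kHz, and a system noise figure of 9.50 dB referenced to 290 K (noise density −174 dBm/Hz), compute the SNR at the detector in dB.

28.1 dB

Noise floor: N = −174 + 10 log₁₀(B) + NF
10 log₁₀(4.90×10⁴) = 46.9 dB
N = −174 + 46.9 + 9.50 = −117.60 dBm
SNR = P_sig − N = −89.5 − (−117.60) = 28.10 dB → 28.1 dB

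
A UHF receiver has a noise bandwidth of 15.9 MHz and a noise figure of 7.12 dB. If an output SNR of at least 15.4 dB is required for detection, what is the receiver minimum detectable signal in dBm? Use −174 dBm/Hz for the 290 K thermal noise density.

−79.5 dBm

Sensitivity = −174 + 10 log₁₀(B) + NF + SNR_min
= −174 + 72.01 + 7.12 + 15.4
= −79.47 dBm → −79.5 dBm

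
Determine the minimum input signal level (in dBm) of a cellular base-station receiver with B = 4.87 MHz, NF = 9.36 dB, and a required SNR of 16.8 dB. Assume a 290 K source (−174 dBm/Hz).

Sensitivity = −174 + 10 log₁₀(B) + NF + SNR_min
= −174 + 66.88 + 9.36 + 16.8
= −80.96 dBm → −81.0 dBm

−81.0 dBm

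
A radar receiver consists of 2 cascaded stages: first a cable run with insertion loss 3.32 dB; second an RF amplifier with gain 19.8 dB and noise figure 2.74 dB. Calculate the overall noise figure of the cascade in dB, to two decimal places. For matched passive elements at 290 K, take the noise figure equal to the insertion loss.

6.06 dB

Convert to linear (a loss of L dB is a gain of −L dB): F_i = 10^(NF_i/10), G_i = 10^(G_i,dB/10)
  Stage 1: F_1 = 10^(3.32/10) = 2.148, G_1 = 10^(−3.32/10) = 0.4656
  Stage 2: F_2 = 10^(2.74/10) = 1.879, G_2 = 10^(19.8/10) = 95.50
Friis cascade:
  F = 2.148 + (1.879 − 1)/0.4656 = 4.036
NF = 10 log₁₀(4.036) = 6.06 dB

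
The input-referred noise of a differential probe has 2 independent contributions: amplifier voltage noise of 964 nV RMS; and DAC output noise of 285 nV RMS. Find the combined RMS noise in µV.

Uncorrelated sources add in power (mean-square): V_tot = √(ΣV_i²)
V_tot = √[(9.64×10⁻⁷)² + (2.85×10⁻⁷)²] = 1.01×10⁻⁶ V = 1.01 µV

1.01 µV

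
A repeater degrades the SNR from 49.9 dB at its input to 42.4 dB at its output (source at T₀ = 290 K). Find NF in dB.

7.5 dB

NF (dB) = SNR_in(dB) − SNR_out(dB) when the source is at T₀
NF = 49.9 − 42.4 = 7.5 dB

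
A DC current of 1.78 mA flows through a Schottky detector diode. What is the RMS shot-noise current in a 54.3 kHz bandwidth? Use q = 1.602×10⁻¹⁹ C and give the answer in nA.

I_n = √(2qI·B)
2qI·B = 2 × 1.602×10⁻¹⁹ × 1.78×10⁻³ × 5.43×10⁴ = 3.10×10⁻¹⁷ A²
I_n = √(3.10×10⁻¹⁷) = 5.56×10⁻⁹ A = 5.56 nA

5.56 nA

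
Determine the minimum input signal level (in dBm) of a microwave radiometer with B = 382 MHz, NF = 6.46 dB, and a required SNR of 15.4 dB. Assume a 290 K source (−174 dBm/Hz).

−66.3 dBm

Sensitivity = −174 + 10 log₁₀(B) + NF + SNR_min
= −174 + 85.82 + 6.46 + 15.4
= −66.32 dBm → −66.3 dBm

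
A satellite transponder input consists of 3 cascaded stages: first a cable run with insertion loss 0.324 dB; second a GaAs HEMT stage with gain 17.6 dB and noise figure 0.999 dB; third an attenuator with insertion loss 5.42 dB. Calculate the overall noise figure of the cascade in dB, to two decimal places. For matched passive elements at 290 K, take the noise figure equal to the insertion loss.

Convert to linear (a loss of L dB is a gain of −L dB): F_i = 10^(NF_i/10), G_i = 10^(G_i,dB/10)
  Stage 1: F_1 = 10^(0.324/10) = 1.077, G_1 = 10^(−0.324/10) = 0.9281
  Stage 2: F_2 = 10^(0.999/10) = 1.259, G_2 = 10^(17.6/10) = 57.54
  Stage 3: F_3 = 10^(5.42/10) = 3.483, G_3 = 10^(−5.42/10) = 0.2871
Friis cascade:
  F = 1.077 + (1.259 − 1)/0.9281 + (3.483 − 1)/53.41 = 1.403
NF = 10 log₁₀(1.403) = 1.47 dB

1.47 dB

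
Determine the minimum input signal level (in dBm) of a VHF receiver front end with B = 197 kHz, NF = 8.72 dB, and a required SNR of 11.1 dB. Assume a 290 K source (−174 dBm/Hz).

Sensitivity = −174 + 10 log₁₀(B) + NF + SNR_min
= −174 + 52.94 + 8.72 + 11.1
= −101.24 dBm → −101.2 dBm

−101.2 dBm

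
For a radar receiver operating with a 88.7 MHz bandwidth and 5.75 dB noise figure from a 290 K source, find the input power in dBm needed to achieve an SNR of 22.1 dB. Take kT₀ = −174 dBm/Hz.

Sensitivity = −174 + 10 log₁₀(B) + NF + SNR_min
= −174 + 79.48 + 5.75 + 22.1
= −66.67 dBm → −66.7 dBm

−66.7 dBm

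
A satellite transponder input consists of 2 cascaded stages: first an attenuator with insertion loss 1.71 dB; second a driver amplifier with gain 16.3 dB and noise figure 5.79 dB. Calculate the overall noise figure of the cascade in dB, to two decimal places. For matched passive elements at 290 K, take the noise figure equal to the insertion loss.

7.50 dB

Convert to linear (a loss of L dB is a gain of −L dB): F_i = 10^(NF_i/10), G_i = 10^(G_i,dB/10)
  Stage 1: F_1 = 10^(1.71/10) = 1.483, G_1 = 10^(−1.71/10) = 0.6745
  Stage 2: F_2 = 10^(5.79/10) = 3.793, G_2 = 10^(16.3/10) = 42.66
Friis cascade:
  F = 1.483 + (3.793 − 1)/0.6745 = 5.623
NF = 10 log₁₀(5.623) = 7.50 dB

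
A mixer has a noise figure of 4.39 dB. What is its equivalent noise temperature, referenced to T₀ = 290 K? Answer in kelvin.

507 K

F = 10^(4.39/10) = 2.74789
T_e = (F − 1)·T₀ = (2.74789 − 1) × 290 = 507 K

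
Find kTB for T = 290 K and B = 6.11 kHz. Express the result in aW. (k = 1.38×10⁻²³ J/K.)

24.5 aW

P_n = kTB = 1.38×10⁻²³ × 290 × 6.11×10³ = 2.45×10⁻¹⁷ W = 24.5 aW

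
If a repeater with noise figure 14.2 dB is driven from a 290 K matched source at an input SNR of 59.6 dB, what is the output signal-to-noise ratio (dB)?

By definition F = SNR_in/SNR_out, so in dB: SNR_out = SNR_in − NF
SNR_out = 59.6 − 14.2 = 45.4 dB

45.4 dB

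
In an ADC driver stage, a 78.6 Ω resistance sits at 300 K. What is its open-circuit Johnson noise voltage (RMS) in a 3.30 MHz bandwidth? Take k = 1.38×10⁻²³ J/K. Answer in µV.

2.07 µV

V_n = √(4kTRB)
4kTRB = 4 × 1.38×10⁻²³ × 300 × 7.86×10¹ × 3.30×10⁶ = 4.30×10⁻¹² V²
V_n = √(4.30×10⁻¹²) = 2.07×10⁻⁶ V = 2.07 µV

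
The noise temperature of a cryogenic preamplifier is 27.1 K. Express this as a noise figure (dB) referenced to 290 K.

0.388 dB

F = 1 + T_e/T₀ = 1 + 27.1/290 = 1.09345
NF = 10 log₁₀(1.09345) = 0.388 dB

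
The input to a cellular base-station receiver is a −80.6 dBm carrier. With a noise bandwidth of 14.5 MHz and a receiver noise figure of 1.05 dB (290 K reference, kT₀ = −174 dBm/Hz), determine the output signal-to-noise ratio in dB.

Noise floor: N = −174 + 10 log₁₀(B) + NF
10 log₁₀(1.45×10⁷) = 71.61 dB
N = −174 + 71.61 + 1.05 = −101.34 dBm
SNR = P_sig − N = −80.6 − (−101.34) = 20.74 dB → 20.7 dB

20.7 dB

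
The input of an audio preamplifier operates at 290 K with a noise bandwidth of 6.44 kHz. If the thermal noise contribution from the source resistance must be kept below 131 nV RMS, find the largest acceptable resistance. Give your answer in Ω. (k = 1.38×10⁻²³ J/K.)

Johnson–Nyquist: V_n = √(4kTRB) ⇒ R = V_n² / (4kTB)
4kTB = 4 × 1.38×10⁻²³ × 290 × 6.44×10³ = 1.03×10⁻¹⁶
R = (1.31×10⁻⁷)² / 1.03×10⁻¹⁶ = 1.66×10² Ω = 166 Ω

166 Ω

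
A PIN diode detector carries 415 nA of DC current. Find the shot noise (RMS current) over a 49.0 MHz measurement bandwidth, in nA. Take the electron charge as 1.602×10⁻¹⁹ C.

2.55 nA

I_n = √(2qI·B)
2qI·B = 2 × 1.602×10⁻¹⁹ × 4.15×10⁻⁷ × 4.90×10⁷ = 6.52×10⁻¹⁸ A²
I_n = √(6.52×10⁻¹⁸) = 2.55×10⁻⁹ A = 2.55 nA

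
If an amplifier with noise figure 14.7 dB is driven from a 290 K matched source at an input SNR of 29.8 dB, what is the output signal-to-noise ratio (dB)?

By definition F = SNR_in/SNR_out, so in dB: SNR_out = SNR_in − NF
SNR_out = 29.8 − 14.7 = 15.1 dB

15.1 dB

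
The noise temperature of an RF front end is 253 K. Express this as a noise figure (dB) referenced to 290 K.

2.72 dB

F = 1 + T_e/T₀ = 1 + 253/290 = 1.87241
NF = 10 log₁₀(1.87241) = 2.72 dB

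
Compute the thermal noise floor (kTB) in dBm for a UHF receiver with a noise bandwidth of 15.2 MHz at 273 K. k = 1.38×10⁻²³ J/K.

−102.4 dBm

P_n = kTB = 1.38×10⁻²³ × 273 × 1.52×10⁷ = 5.73×10⁻¹⁴ W
In dBm: 10 log₁₀(5.73×10⁻¹⁴ / 10⁻³) = −102.4 dBm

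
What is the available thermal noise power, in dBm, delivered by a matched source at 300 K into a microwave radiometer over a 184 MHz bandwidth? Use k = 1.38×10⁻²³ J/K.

P_n = kTB = 1.38×10⁻²³ × 300 × 1.84×10⁸ = 7.62×10⁻¹³ W
In dBm: 10 log₁₀(7.62×10⁻¹³ / 10⁻³) = −91.2 dBm

−91.2 dBm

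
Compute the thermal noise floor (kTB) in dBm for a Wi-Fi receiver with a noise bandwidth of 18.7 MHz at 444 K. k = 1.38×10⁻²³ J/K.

P_n = kTB = 1.38×10⁻²³ × 444 × 1.87×10⁷ = 1.15×10⁻¹³ W
In dBm: 10 log₁₀(1.15×10⁻¹³ / 10⁻³) = −99.4 dBm

−99.4 dBm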